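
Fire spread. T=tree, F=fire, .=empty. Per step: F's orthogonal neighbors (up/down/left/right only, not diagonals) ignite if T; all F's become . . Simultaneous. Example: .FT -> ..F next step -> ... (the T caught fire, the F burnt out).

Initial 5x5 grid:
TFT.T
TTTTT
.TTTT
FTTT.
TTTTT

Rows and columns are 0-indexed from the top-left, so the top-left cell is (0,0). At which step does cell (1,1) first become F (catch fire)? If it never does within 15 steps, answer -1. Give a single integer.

Step 1: cell (1,1)='F' (+5 fires, +2 burnt)
  -> target ignites at step 1
Step 2: cell (1,1)='.' (+5 fires, +5 burnt)
Step 3: cell (1,1)='.' (+4 fires, +5 burnt)
Step 4: cell (1,1)='.' (+3 fires, +4 burnt)
Step 5: cell (1,1)='.' (+3 fires, +3 burnt)
Step 6: cell (1,1)='.' (+0 fires, +3 burnt)
  fire out at step 6

1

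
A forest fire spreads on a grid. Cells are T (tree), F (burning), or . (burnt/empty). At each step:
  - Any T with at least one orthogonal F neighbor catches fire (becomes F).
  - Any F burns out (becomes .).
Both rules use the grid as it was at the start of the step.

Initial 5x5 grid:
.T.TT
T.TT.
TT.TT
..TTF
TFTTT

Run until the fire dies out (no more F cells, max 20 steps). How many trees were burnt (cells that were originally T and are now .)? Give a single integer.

Answer: 12

Derivation:
Step 1: +5 fires, +2 burnt (F count now 5)
Step 2: +3 fires, +5 burnt (F count now 3)
Step 3: +1 fires, +3 burnt (F count now 1)
Step 4: +2 fires, +1 burnt (F count now 2)
Step 5: +1 fires, +2 burnt (F count now 1)
Step 6: +0 fires, +1 burnt (F count now 0)
Fire out after step 6
Initially T: 16, now '.': 21
Total burnt (originally-T cells now '.'): 12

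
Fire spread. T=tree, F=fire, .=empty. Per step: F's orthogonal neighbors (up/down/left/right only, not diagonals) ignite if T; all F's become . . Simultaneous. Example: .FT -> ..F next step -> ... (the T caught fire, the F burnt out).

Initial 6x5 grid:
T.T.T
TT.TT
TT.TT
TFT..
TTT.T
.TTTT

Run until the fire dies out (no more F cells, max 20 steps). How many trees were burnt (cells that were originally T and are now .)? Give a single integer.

Step 1: +4 fires, +1 burnt (F count now 4)
Step 2: +5 fires, +4 burnt (F count now 5)
Step 3: +2 fires, +5 burnt (F count now 2)
Step 4: +2 fires, +2 burnt (F count now 2)
Step 5: +1 fires, +2 burnt (F count now 1)
Step 6: +1 fires, +1 burnt (F count now 1)
Step 7: +0 fires, +1 burnt (F count now 0)
Fire out after step 7
Initially T: 21, now '.': 24
Total burnt (originally-T cells now '.'): 15

Answer: 15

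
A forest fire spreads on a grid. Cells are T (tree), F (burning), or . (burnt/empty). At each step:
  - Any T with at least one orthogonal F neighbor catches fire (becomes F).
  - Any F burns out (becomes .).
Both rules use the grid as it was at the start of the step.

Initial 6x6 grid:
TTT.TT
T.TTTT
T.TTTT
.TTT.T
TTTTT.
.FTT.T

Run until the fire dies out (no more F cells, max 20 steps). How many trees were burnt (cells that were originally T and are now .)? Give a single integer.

Step 1: +2 fires, +1 burnt (F count now 2)
Step 2: +4 fires, +2 burnt (F count now 4)
Step 3: +2 fires, +4 burnt (F count now 2)
Step 4: +3 fires, +2 burnt (F count now 3)
Step 5: +2 fires, +3 burnt (F count now 2)
Step 6: +3 fires, +2 burnt (F count now 3)
Step 7: +3 fires, +3 burnt (F count now 3)
Step 8: +4 fires, +3 burnt (F count now 4)
Step 9: +2 fires, +4 burnt (F count now 2)
Step 10: +1 fires, +2 burnt (F count now 1)
Step 11: +0 fires, +1 burnt (F count now 0)
Fire out after step 11
Initially T: 27, now '.': 35
Total burnt (originally-T cells now '.'): 26

Answer: 26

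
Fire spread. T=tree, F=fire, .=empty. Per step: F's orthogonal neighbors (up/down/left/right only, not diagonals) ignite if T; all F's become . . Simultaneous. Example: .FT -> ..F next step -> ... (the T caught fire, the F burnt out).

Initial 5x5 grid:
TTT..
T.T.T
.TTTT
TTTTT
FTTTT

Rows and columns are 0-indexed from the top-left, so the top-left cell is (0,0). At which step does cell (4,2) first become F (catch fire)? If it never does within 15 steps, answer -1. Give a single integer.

Step 1: cell (4,2)='T' (+2 fires, +1 burnt)
Step 2: cell (4,2)='F' (+2 fires, +2 burnt)
  -> target ignites at step 2
Step 3: cell (4,2)='.' (+3 fires, +2 burnt)
Step 4: cell (4,2)='.' (+3 fires, +3 burnt)
Step 5: cell (4,2)='.' (+3 fires, +3 burnt)
Step 6: cell (4,2)='.' (+2 fires, +3 burnt)
Step 7: cell (4,2)='.' (+2 fires, +2 burnt)
Step 8: cell (4,2)='.' (+1 fires, +2 burnt)
Step 9: cell (4,2)='.' (+1 fires, +1 burnt)
Step 10: cell (4,2)='.' (+0 fires, +1 burnt)
  fire out at step 10

2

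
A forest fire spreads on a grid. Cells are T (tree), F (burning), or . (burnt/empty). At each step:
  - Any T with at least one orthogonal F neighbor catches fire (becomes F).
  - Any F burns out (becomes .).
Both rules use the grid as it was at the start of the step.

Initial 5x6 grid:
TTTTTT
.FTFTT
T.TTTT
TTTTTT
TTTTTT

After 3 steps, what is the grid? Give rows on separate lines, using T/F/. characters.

Step 1: 5 trees catch fire, 2 burn out
  TFTFTT
  ..F.FT
  T.TFTT
  TTTTTT
  TTTTTT
Step 2: 7 trees catch fire, 5 burn out
  F.F.FT
  .....F
  T.F.FT
  TTTFTT
  TTTTTT
Step 3: 5 trees catch fire, 7 burn out
  .....F
  ......
  T....F
  TTF.FT
  TTTFTT

.....F
......
T....F
TTF.FT
TTTFTT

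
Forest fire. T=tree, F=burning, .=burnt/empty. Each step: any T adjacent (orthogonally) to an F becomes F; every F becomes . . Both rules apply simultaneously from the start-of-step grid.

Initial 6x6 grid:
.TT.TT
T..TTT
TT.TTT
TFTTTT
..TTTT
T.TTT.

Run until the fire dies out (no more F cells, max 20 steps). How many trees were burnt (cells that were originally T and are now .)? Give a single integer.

Step 1: +3 fires, +1 burnt (F count now 3)
Step 2: +3 fires, +3 burnt (F count now 3)
Step 3: +5 fires, +3 burnt (F count now 5)
Step 4: +5 fires, +5 burnt (F count now 5)
Step 5: +4 fires, +5 burnt (F count now 4)
Step 6: +2 fires, +4 burnt (F count now 2)
Step 7: +1 fires, +2 burnt (F count now 1)
Step 8: +0 fires, +1 burnt (F count now 0)
Fire out after step 8
Initially T: 26, now '.': 33
Total burnt (originally-T cells now '.'): 23

Answer: 23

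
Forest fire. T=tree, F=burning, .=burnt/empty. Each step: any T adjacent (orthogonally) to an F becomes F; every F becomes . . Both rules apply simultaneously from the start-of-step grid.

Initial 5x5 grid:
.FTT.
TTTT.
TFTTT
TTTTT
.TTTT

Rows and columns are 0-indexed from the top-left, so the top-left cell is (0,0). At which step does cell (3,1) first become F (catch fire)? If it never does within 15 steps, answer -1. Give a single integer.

Step 1: cell (3,1)='F' (+5 fires, +2 burnt)
  -> target ignites at step 1
Step 2: cell (3,1)='.' (+7 fires, +5 burnt)
Step 3: cell (3,1)='.' (+4 fires, +7 burnt)
Step 4: cell (3,1)='.' (+2 fires, +4 burnt)
Step 5: cell (3,1)='.' (+1 fires, +2 burnt)
Step 6: cell (3,1)='.' (+0 fires, +1 burnt)
  fire out at step 6

1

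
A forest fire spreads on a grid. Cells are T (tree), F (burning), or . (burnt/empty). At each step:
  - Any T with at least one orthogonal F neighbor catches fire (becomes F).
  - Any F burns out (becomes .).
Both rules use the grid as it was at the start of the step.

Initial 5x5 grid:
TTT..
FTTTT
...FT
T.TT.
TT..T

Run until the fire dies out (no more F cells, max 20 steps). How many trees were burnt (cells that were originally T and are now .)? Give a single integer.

Step 1: +5 fires, +2 burnt (F count now 5)
Step 2: +4 fires, +5 burnt (F count now 4)
Step 3: +1 fires, +4 burnt (F count now 1)
Step 4: +0 fires, +1 burnt (F count now 0)
Fire out after step 4
Initially T: 14, now '.': 21
Total burnt (originally-T cells now '.'): 10

Answer: 10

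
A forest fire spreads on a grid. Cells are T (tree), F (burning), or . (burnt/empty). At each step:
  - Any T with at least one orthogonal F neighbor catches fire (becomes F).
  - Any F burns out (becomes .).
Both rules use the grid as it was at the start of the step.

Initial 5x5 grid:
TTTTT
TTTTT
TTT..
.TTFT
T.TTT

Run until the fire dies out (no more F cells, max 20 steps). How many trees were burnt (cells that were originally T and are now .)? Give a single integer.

Answer: 19

Derivation:
Step 1: +3 fires, +1 burnt (F count now 3)
Step 2: +4 fires, +3 burnt (F count now 4)
Step 3: +2 fires, +4 burnt (F count now 2)
Step 4: +4 fires, +2 burnt (F count now 4)
Step 5: +4 fires, +4 burnt (F count now 4)
Step 6: +2 fires, +4 burnt (F count now 2)
Step 7: +0 fires, +2 burnt (F count now 0)
Fire out after step 7
Initially T: 20, now '.': 24
Total burnt (originally-T cells now '.'): 19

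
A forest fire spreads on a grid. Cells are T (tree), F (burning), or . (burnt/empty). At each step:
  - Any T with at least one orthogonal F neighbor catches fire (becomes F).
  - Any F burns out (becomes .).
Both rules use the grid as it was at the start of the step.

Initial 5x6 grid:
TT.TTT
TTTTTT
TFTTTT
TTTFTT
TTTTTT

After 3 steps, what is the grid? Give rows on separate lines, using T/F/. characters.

Step 1: 8 trees catch fire, 2 burn out
  TT.TTT
  TFTTTT
  F.FFTT
  TFF.FT
  TTTFTT
Step 2: 10 trees catch fire, 8 burn out
  TF.TTT
  F.FFTT
  ....FT
  F....F
  TFF.FT
Step 3: 6 trees catch fire, 10 burn out
  F..FTT
  ....FT
  .....F
  ......
  F....F

F..FTT
....FT
.....F
......
F....F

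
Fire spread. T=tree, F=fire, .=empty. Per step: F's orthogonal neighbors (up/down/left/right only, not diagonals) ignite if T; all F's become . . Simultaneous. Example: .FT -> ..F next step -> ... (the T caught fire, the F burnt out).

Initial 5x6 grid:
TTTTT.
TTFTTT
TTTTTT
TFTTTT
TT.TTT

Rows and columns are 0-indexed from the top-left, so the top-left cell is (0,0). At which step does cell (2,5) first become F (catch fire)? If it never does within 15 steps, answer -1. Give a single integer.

Step 1: cell (2,5)='T' (+8 fires, +2 burnt)
Step 2: cell (2,5)='T' (+8 fires, +8 burnt)
Step 3: cell (2,5)='T' (+6 fires, +8 burnt)
Step 4: cell (2,5)='F' (+3 fires, +6 burnt)
  -> target ignites at step 4
Step 5: cell (2,5)='.' (+1 fires, +3 burnt)
Step 6: cell (2,5)='.' (+0 fires, +1 burnt)
  fire out at step 6

4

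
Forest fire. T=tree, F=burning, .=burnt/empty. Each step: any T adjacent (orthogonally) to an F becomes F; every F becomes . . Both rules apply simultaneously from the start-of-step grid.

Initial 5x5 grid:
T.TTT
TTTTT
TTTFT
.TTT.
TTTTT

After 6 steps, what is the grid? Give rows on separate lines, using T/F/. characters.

Step 1: 4 trees catch fire, 1 burn out
  T.TTT
  TTTFT
  TTF.F
  .TTF.
  TTTTT
Step 2: 6 trees catch fire, 4 burn out
  T.TFT
  TTF.F
  TF...
  .TF..
  TTTFT
Step 3: 7 trees catch fire, 6 burn out
  T.F.F
  TF...
  F....
  .F...
  TTF.F
Step 4: 2 trees catch fire, 7 burn out
  T....
  F....
  .....
  .....
  TF...
Step 5: 2 trees catch fire, 2 burn out
  F....
  .....
  .....
  .....
  F....
Step 6: 0 trees catch fire, 2 burn out
  .....
  .....
  .....
  .....
  .....

.....
.....
.....
.....
.....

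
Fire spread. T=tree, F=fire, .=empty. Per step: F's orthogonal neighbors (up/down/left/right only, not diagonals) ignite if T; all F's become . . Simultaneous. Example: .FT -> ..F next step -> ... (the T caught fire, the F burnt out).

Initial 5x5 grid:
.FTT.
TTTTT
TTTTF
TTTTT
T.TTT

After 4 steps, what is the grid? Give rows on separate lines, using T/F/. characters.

Step 1: 5 trees catch fire, 2 burn out
  ..FT.
  TFTTF
  TTTF.
  TTTTF
  T.TTT
Step 2: 8 trees catch fire, 5 burn out
  ...F.
  F.FF.
  TFF..
  TTTF.
  T.TTF
Step 3: 4 trees catch fire, 8 burn out
  .....
  .....
  F....
  TFF..
  T.TF.
Step 4: 2 trees catch fire, 4 burn out
  .....
  .....
  .....
  F....
  T.F..

.....
.....
.....
F....
T.F..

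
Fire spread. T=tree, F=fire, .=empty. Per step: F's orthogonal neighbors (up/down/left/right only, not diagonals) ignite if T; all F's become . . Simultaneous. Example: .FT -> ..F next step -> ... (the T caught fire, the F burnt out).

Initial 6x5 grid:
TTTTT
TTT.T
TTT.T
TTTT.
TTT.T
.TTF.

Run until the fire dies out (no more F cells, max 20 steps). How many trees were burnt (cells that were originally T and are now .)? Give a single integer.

Step 1: +1 fires, +1 burnt (F count now 1)
Step 2: +2 fires, +1 burnt (F count now 2)
Step 3: +2 fires, +2 burnt (F count now 2)
Step 4: +4 fires, +2 burnt (F count now 4)
Step 5: +3 fires, +4 burnt (F count now 3)
Step 6: +3 fires, +3 burnt (F count now 3)
Step 7: +3 fires, +3 burnt (F count now 3)
Step 8: +2 fires, +3 burnt (F count now 2)
Step 9: +1 fires, +2 burnt (F count now 1)
Step 10: +1 fires, +1 burnt (F count now 1)
Step 11: +0 fires, +1 burnt (F count now 0)
Fire out after step 11
Initially T: 23, now '.': 29
Total burnt (originally-T cells now '.'): 22

Answer: 22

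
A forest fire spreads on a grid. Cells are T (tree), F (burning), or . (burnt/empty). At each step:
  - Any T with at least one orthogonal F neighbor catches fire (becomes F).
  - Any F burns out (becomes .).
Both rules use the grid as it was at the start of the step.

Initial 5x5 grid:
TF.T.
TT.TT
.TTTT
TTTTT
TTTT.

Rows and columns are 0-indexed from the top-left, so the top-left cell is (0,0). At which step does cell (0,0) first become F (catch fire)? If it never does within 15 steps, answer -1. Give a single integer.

Step 1: cell (0,0)='F' (+2 fires, +1 burnt)
  -> target ignites at step 1
Step 2: cell (0,0)='.' (+2 fires, +2 burnt)
Step 3: cell (0,0)='.' (+2 fires, +2 burnt)
Step 4: cell (0,0)='.' (+4 fires, +2 burnt)
Step 5: cell (0,0)='.' (+5 fires, +4 burnt)
Step 6: cell (0,0)='.' (+4 fires, +5 burnt)
Step 7: cell (0,0)='.' (+0 fires, +4 burnt)
  fire out at step 7

1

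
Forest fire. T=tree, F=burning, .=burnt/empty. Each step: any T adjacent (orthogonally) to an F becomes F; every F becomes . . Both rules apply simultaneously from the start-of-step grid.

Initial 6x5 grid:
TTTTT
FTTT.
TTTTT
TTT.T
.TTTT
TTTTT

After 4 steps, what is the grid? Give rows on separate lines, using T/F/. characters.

Step 1: 3 trees catch fire, 1 burn out
  FTTTT
  .FTT.
  FTTTT
  TTT.T
  .TTTT
  TTTTT
Step 2: 4 trees catch fire, 3 burn out
  .FTTT
  ..FT.
  .FTTT
  FTT.T
  .TTTT
  TTTTT
Step 3: 4 trees catch fire, 4 burn out
  ..FTT
  ...F.
  ..FTT
  .FT.T
  .TTTT
  TTTTT
Step 4: 4 trees catch fire, 4 burn out
  ...FT
  .....
  ...FT
  ..F.T
  .FTTT
  TTTTT

...FT
.....
...FT
..F.T
.FTTT
TTTTT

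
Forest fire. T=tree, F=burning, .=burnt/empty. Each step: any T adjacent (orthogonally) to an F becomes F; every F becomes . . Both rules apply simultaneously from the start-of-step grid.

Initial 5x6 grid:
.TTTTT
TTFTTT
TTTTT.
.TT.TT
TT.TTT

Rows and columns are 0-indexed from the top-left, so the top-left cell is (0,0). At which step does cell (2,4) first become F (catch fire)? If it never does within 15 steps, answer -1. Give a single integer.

Step 1: cell (2,4)='T' (+4 fires, +1 burnt)
Step 2: cell (2,4)='T' (+7 fires, +4 burnt)
Step 3: cell (2,4)='F' (+5 fires, +7 burnt)
  -> target ignites at step 3
Step 4: cell (2,4)='.' (+3 fires, +5 burnt)
Step 5: cell (2,4)='.' (+3 fires, +3 burnt)
Step 6: cell (2,4)='.' (+2 fires, +3 burnt)
Step 7: cell (2,4)='.' (+0 fires, +2 burnt)
  fire out at step 7

3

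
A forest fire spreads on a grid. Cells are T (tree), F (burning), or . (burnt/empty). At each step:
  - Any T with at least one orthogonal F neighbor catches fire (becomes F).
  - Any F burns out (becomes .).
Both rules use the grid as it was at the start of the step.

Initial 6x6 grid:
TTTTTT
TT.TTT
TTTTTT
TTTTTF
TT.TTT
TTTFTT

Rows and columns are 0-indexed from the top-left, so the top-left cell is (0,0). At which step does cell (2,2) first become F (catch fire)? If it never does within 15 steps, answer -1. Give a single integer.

Step 1: cell (2,2)='T' (+6 fires, +2 burnt)
Step 2: cell (2,2)='T' (+6 fires, +6 burnt)
Step 3: cell (2,2)='T' (+6 fires, +6 burnt)
Step 4: cell (2,2)='F' (+5 fires, +6 burnt)
  -> target ignites at step 4
Step 5: cell (2,2)='.' (+3 fires, +5 burnt)
Step 6: cell (2,2)='.' (+3 fires, +3 burnt)
Step 7: cell (2,2)='.' (+2 fires, +3 burnt)
Step 8: cell (2,2)='.' (+1 fires, +2 burnt)
Step 9: cell (2,2)='.' (+0 fires, +1 burnt)
  fire out at step 9

4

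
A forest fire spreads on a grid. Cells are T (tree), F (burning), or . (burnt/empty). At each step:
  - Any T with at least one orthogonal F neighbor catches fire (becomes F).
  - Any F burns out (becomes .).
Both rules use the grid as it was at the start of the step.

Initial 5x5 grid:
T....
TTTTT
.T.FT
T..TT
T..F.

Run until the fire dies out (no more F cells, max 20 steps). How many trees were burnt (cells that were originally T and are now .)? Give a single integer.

Answer: 10

Derivation:
Step 1: +3 fires, +2 burnt (F count now 3)
Step 2: +3 fires, +3 burnt (F count now 3)
Step 3: +1 fires, +3 burnt (F count now 1)
Step 4: +2 fires, +1 burnt (F count now 2)
Step 5: +1 fires, +2 burnt (F count now 1)
Step 6: +0 fires, +1 burnt (F count now 0)
Fire out after step 6
Initially T: 12, now '.': 23
Total burnt (originally-T cells now '.'): 10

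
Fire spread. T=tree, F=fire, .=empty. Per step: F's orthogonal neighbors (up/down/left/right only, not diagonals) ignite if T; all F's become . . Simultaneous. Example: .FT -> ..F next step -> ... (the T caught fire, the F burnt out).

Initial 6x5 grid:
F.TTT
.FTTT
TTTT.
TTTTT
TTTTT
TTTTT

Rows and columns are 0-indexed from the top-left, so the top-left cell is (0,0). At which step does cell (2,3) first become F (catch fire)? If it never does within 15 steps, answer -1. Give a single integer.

Step 1: cell (2,3)='T' (+2 fires, +2 burnt)
Step 2: cell (2,3)='T' (+5 fires, +2 burnt)
Step 3: cell (2,3)='F' (+6 fires, +5 burnt)
  -> target ignites at step 3
Step 4: cell (2,3)='.' (+5 fires, +6 burnt)
Step 5: cell (2,3)='.' (+4 fires, +5 burnt)
Step 6: cell (2,3)='.' (+2 fires, +4 burnt)
Step 7: cell (2,3)='.' (+1 fires, +2 burnt)
Step 8: cell (2,3)='.' (+0 fires, +1 burnt)
  fire out at step 8

3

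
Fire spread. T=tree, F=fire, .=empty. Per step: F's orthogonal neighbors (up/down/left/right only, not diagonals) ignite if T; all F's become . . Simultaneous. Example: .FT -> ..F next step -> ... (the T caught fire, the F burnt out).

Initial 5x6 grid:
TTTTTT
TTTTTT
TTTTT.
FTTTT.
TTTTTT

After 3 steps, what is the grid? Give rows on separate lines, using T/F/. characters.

Step 1: 3 trees catch fire, 1 burn out
  TTTTTT
  TTTTTT
  FTTTT.
  .FTTT.
  FTTTTT
Step 2: 4 trees catch fire, 3 burn out
  TTTTTT
  FTTTTT
  .FTTT.
  ..FTT.
  .FTTTT
Step 3: 5 trees catch fire, 4 burn out
  FTTTTT
  .FTTTT
  ..FTT.
  ...FT.
  ..FTTT

FTTTTT
.FTTTT
..FTT.
...FT.
..FTTT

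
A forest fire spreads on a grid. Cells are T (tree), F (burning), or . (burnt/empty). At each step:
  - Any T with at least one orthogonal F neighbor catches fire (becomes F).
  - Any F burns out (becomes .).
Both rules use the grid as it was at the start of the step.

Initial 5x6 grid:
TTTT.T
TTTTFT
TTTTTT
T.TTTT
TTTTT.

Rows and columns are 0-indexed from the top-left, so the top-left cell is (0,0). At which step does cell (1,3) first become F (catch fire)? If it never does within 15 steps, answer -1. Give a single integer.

Step 1: cell (1,3)='F' (+3 fires, +1 burnt)
  -> target ignites at step 1
Step 2: cell (1,3)='.' (+6 fires, +3 burnt)
Step 3: cell (1,3)='.' (+6 fires, +6 burnt)
Step 4: cell (1,3)='.' (+5 fires, +6 burnt)
Step 5: cell (1,3)='.' (+3 fires, +5 burnt)
Step 6: cell (1,3)='.' (+2 fires, +3 burnt)
Step 7: cell (1,3)='.' (+1 fires, +2 burnt)
Step 8: cell (1,3)='.' (+0 fires, +1 burnt)
  fire out at step 8

1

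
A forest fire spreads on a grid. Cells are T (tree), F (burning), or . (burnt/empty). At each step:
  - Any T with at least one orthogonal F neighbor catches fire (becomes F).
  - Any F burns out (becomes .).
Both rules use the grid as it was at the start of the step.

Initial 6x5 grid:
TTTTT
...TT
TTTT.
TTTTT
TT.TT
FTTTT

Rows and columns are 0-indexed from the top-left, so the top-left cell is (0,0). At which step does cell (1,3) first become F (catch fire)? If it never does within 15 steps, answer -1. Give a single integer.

Step 1: cell (1,3)='T' (+2 fires, +1 burnt)
Step 2: cell (1,3)='T' (+3 fires, +2 burnt)
Step 3: cell (1,3)='T' (+3 fires, +3 burnt)
Step 4: cell (1,3)='T' (+4 fires, +3 burnt)
Step 5: cell (1,3)='T' (+3 fires, +4 burnt)
Step 6: cell (1,3)='T' (+2 fires, +3 burnt)
Step 7: cell (1,3)='F' (+1 fires, +2 burnt)
  -> target ignites at step 7
Step 8: cell (1,3)='.' (+2 fires, +1 burnt)
Step 9: cell (1,3)='.' (+2 fires, +2 burnt)
Step 10: cell (1,3)='.' (+1 fires, +2 burnt)
Step 11: cell (1,3)='.' (+1 fires, +1 burnt)
Step 12: cell (1,3)='.' (+0 fires, +1 burnt)
  fire out at step 12

7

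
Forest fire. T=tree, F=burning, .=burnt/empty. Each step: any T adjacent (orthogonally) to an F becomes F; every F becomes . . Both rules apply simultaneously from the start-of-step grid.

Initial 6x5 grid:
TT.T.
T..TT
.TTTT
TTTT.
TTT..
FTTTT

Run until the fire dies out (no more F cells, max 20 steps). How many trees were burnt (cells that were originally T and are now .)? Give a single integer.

Step 1: +2 fires, +1 burnt (F count now 2)
Step 2: +3 fires, +2 burnt (F count now 3)
Step 3: +3 fires, +3 burnt (F count now 3)
Step 4: +3 fires, +3 burnt (F count now 3)
Step 5: +2 fires, +3 burnt (F count now 2)
Step 6: +1 fires, +2 burnt (F count now 1)
Step 7: +2 fires, +1 burnt (F count now 2)
Step 8: +2 fires, +2 burnt (F count now 2)
Step 9: +0 fires, +2 burnt (F count now 0)
Fire out after step 9
Initially T: 21, now '.': 27
Total burnt (originally-T cells now '.'): 18

Answer: 18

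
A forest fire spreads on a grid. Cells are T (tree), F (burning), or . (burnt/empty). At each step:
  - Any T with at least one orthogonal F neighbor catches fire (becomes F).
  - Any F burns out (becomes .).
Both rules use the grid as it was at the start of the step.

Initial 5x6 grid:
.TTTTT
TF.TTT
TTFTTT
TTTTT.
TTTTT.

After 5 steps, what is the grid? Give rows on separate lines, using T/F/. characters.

Step 1: 5 trees catch fire, 2 burn out
  .FTTTT
  F..TTT
  TF.FTT
  TTFTT.
  TTTTT.
Step 2: 7 trees catch fire, 5 burn out
  ..FTTT
  ...FTT
  F...FT
  TF.FT.
  TTFTT.
Step 3: 7 trees catch fire, 7 burn out
  ...FTT
  ....FT
  .....F
  F...F.
  TF.FT.
Step 4: 4 trees catch fire, 7 burn out
  ....FT
  .....F
  ......
  ......
  F...F.
Step 5: 1 trees catch fire, 4 burn out
  .....F
  ......
  ......
  ......
  ......

.....F
......
......
......
......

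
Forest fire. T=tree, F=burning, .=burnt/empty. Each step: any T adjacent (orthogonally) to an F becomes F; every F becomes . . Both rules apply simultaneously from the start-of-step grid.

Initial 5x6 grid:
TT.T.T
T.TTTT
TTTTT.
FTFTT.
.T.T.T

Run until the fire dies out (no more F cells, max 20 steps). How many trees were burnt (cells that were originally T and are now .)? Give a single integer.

Step 1: +4 fires, +2 burnt (F count now 4)
Step 2: +7 fires, +4 burnt (F count now 7)
Step 3: +3 fires, +7 burnt (F count now 3)
Step 4: +3 fires, +3 burnt (F count now 3)
Step 5: +1 fires, +3 burnt (F count now 1)
Step 6: +1 fires, +1 burnt (F count now 1)
Step 7: +0 fires, +1 burnt (F count now 0)
Fire out after step 7
Initially T: 20, now '.': 29
Total burnt (originally-T cells now '.'): 19

Answer: 19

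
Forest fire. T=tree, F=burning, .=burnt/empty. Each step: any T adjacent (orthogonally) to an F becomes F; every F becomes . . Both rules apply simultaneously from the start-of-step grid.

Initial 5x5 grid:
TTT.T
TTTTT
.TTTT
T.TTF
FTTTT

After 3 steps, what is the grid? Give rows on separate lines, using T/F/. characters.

Step 1: 5 trees catch fire, 2 burn out
  TTT.T
  TTTTT
  .TTTF
  F.TF.
  .FTTF
Step 2: 5 trees catch fire, 5 burn out
  TTT.T
  TTTTF
  .TTF.
  ..F..
  ..FF.
Step 3: 3 trees catch fire, 5 burn out
  TTT.F
  TTTF.
  .TF..
  .....
  .....

TTT.F
TTTF.
.TF..
.....
.....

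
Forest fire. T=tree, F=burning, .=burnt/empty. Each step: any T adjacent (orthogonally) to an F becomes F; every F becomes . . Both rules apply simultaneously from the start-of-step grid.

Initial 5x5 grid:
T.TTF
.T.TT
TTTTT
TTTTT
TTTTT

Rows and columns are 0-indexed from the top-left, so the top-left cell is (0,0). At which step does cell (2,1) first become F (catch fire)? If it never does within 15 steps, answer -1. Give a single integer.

Step 1: cell (2,1)='T' (+2 fires, +1 burnt)
Step 2: cell (2,1)='T' (+3 fires, +2 burnt)
Step 3: cell (2,1)='T' (+2 fires, +3 burnt)
Step 4: cell (2,1)='T' (+3 fires, +2 burnt)
Step 5: cell (2,1)='F' (+3 fires, +3 burnt)
  -> target ignites at step 5
Step 6: cell (2,1)='.' (+4 fires, +3 burnt)
Step 7: cell (2,1)='.' (+2 fires, +4 burnt)
Step 8: cell (2,1)='.' (+1 fires, +2 burnt)
Step 9: cell (2,1)='.' (+0 fires, +1 burnt)
  fire out at step 9

5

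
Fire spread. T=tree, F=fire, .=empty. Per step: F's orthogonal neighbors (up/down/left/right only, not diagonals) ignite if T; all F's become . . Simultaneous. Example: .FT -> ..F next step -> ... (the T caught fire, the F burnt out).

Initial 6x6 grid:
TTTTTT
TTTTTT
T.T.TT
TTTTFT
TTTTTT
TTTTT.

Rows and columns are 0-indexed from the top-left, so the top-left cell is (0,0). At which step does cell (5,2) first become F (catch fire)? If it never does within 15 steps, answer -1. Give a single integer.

Step 1: cell (5,2)='T' (+4 fires, +1 burnt)
Step 2: cell (5,2)='T' (+6 fires, +4 burnt)
Step 3: cell (5,2)='T' (+7 fires, +6 burnt)
Step 4: cell (5,2)='F' (+6 fires, +7 burnt)
  -> target ignites at step 4
Step 5: cell (5,2)='.' (+5 fires, +6 burnt)
Step 6: cell (5,2)='.' (+3 fires, +5 burnt)
Step 7: cell (5,2)='.' (+1 fires, +3 burnt)
Step 8: cell (5,2)='.' (+0 fires, +1 burnt)
  fire out at step 8

4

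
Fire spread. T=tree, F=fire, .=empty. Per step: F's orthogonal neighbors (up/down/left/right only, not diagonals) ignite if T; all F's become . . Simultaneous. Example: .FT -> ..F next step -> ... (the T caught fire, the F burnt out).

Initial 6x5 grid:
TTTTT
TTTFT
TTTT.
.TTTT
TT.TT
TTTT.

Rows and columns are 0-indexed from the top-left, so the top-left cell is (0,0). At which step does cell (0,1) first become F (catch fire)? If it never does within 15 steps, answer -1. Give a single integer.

Step 1: cell (0,1)='T' (+4 fires, +1 burnt)
Step 2: cell (0,1)='T' (+5 fires, +4 burnt)
Step 3: cell (0,1)='F' (+6 fires, +5 burnt)
  -> target ignites at step 3
Step 4: cell (0,1)='.' (+5 fires, +6 burnt)
Step 5: cell (0,1)='.' (+2 fires, +5 burnt)
Step 6: cell (0,1)='.' (+2 fires, +2 burnt)
Step 7: cell (0,1)='.' (+1 fires, +2 burnt)
Step 8: cell (0,1)='.' (+0 fires, +1 burnt)
  fire out at step 8

3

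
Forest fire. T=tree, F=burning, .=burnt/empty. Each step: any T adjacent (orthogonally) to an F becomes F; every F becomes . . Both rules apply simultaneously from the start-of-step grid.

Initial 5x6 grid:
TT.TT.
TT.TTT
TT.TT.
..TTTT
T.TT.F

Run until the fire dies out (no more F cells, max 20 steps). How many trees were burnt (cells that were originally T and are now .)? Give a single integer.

Answer: 13

Derivation:
Step 1: +1 fires, +1 burnt (F count now 1)
Step 2: +1 fires, +1 burnt (F count now 1)
Step 3: +2 fires, +1 burnt (F count now 2)
Step 4: +4 fires, +2 burnt (F count now 4)
Step 5: +4 fires, +4 burnt (F count now 4)
Step 6: +1 fires, +4 burnt (F count now 1)
Step 7: +0 fires, +1 burnt (F count now 0)
Fire out after step 7
Initially T: 20, now '.': 23
Total burnt (originally-T cells now '.'): 13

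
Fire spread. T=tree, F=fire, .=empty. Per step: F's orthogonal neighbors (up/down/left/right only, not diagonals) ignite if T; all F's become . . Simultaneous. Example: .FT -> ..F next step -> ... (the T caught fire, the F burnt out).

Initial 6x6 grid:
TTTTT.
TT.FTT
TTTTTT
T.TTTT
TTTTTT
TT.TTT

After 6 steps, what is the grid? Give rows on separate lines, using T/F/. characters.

Step 1: 3 trees catch fire, 1 burn out
  TTTFT.
  TT..FT
  TTTFTT
  T.TTTT
  TTTTTT
  TT.TTT
Step 2: 6 trees catch fire, 3 burn out
  TTF.F.
  TT...F
  TTF.FT
  T.TFTT
  TTTTTT
  TT.TTT
Step 3: 6 trees catch fire, 6 burn out
  TF....
  TT....
  TF...F
  T.F.FT
  TTTFTT
  TT.TTT
Step 4: 7 trees catch fire, 6 burn out
  F.....
  TF....
  F.....
  T....F
  TTF.FT
  TT.FTT
Step 5: 5 trees catch fire, 7 burn out
  ......
  F.....
  ......
  F.....
  TF...F
  TT..FT
Step 6: 3 trees catch fire, 5 burn out
  ......
  ......
  ......
  ......
  F.....
  TF...F

......
......
......
......
F.....
TF...F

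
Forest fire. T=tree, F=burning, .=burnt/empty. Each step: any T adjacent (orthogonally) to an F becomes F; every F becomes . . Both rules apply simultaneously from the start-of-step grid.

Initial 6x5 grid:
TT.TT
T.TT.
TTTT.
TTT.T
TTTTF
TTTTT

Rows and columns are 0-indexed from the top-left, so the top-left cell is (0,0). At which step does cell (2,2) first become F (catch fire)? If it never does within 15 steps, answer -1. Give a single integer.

Step 1: cell (2,2)='T' (+3 fires, +1 burnt)
Step 2: cell (2,2)='T' (+2 fires, +3 burnt)
Step 3: cell (2,2)='T' (+3 fires, +2 burnt)
Step 4: cell (2,2)='F' (+4 fires, +3 burnt)
  -> target ignites at step 4
Step 5: cell (2,2)='.' (+5 fires, +4 burnt)
Step 6: cell (2,2)='.' (+2 fires, +5 burnt)
Step 7: cell (2,2)='.' (+2 fires, +2 burnt)
Step 8: cell (2,2)='.' (+2 fires, +2 burnt)
Step 9: cell (2,2)='.' (+1 fires, +2 burnt)
Step 10: cell (2,2)='.' (+0 fires, +1 burnt)
  fire out at step 10

4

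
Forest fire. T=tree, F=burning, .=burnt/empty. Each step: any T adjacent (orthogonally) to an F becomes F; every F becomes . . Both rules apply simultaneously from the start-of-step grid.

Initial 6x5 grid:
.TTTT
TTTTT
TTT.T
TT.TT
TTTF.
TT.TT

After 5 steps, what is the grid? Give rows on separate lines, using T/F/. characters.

Step 1: 3 trees catch fire, 1 burn out
  .TTTT
  TTTTT
  TTT.T
  TT.FT
  TTF..
  TT.FT
Step 2: 3 trees catch fire, 3 burn out
  .TTTT
  TTTTT
  TTT.T
  TT..F
  TF...
  TT..F
Step 3: 4 trees catch fire, 3 burn out
  .TTTT
  TTTTT
  TTT.F
  TF...
  F....
  TF...
Step 4: 4 trees catch fire, 4 burn out
  .TTTT
  TTTTF
  TFT..
  F....
  .....
  F....
Step 5: 5 trees catch fire, 4 burn out
  .TTTF
  TFTF.
  F.F..
  .....
  .....
  .....

.TTTF
TFTF.
F.F..
.....
.....
.....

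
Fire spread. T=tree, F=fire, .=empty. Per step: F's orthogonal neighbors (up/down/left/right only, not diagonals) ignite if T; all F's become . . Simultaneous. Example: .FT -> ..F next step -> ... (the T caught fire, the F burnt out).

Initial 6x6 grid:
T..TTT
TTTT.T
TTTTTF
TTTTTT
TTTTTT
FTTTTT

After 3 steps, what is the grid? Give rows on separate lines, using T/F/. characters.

Step 1: 5 trees catch fire, 2 burn out
  T..TTT
  TTTT.F
  TTTTF.
  TTTTTF
  FTTTTT
  .FTTTT
Step 2: 7 trees catch fire, 5 burn out
  T..TTF
  TTTT..
  TTTF..
  FTTTF.
  .FTTTF
  ..FTTT
Step 3: 10 trees catch fire, 7 burn out
  T..TF.
  TTTF..
  FTF...
  .FTF..
  ..FTF.
  ...FTF

T..TF.
TTTF..
FTF...
.FTF..
..FTF.
...FTF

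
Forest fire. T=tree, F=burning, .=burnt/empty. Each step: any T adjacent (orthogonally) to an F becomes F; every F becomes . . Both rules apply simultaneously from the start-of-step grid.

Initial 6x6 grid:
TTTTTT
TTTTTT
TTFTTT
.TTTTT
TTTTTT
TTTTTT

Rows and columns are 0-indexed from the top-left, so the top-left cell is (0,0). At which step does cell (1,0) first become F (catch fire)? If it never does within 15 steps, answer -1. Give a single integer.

Step 1: cell (1,0)='T' (+4 fires, +1 burnt)
Step 2: cell (1,0)='T' (+8 fires, +4 burnt)
Step 3: cell (1,0)='F' (+9 fires, +8 burnt)
  -> target ignites at step 3
Step 4: cell (1,0)='.' (+8 fires, +9 burnt)
Step 5: cell (1,0)='.' (+4 fires, +8 burnt)
Step 6: cell (1,0)='.' (+1 fires, +4 burnt)
Step 7: cell (1,0)='.' (+0 fires, +1 burnt)
  fire out at step 7

3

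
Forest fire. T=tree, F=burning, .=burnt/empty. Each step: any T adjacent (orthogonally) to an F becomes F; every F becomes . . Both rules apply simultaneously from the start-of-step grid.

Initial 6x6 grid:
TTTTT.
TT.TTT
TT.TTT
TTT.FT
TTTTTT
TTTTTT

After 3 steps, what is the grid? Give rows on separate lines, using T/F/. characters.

Step 1: 3 trees catch fire, 1 burn out
  TTTTT.
  TT.TTT
  TT.TFT
  TTT..F
  TTTTFT
  TTTTTT
Step 2: 6 trees catch fire, 3 burn out
  TTTTT.
  TT.TFT
  TT.F.F
  TTT...
  TTTF.F
  TTTTFT
Step 3: 6 trees catch fire, 6 burn out
  TTTTF.
  TT.F.F
  TT....
  TTT...
  TTF...
  TTTF.F

TTTTF.
TT.F.F
TT....
TTT...
TTF...
TTTF.F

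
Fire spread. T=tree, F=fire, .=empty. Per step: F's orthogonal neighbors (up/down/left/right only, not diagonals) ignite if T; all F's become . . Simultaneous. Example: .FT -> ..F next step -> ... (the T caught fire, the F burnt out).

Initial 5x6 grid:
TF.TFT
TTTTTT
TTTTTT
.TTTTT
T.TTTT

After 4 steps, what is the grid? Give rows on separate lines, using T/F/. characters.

Step 1: 5 trees catch fire, 2 burn out
  F..F.F
  TFTTFT
  TTTTTT
  .TTTTT
  T.TTTT
Step 2: 6 trees catch fire, 5 burn out
  ......
  F.FF.F
  TFTTFT
  .TTTTT
  T.TTTT
Step 3: 6 trees catch fire, 6 burn out
  ......
  ......
  F.FF.F
  .FTTFT
  T.TTTT
Step 4: 4 trees catch fire, 6 burn out
  ......
  ......
  ......
  ..FF.F
  T.TTFT

......
......
......
..FF.F
T.TTFT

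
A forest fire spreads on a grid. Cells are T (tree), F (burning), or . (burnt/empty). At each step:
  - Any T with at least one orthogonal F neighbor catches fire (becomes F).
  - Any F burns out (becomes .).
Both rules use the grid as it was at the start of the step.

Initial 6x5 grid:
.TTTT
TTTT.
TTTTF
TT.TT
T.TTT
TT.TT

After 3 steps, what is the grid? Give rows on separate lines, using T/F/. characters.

Step 1: 2 trees catch fire, 1 burn out
  .TTTT
  TTTT.
  TTTF.
  TT.TF
  T.TTT
  TT.TT
Step 2: 4 trees catch fire, 2 burn out
  .TTTT
  TTTF.
  TTF..
  TT.F.
  T.TTF
  TT.TT
Step 3: 5 trees catch fire, 4 burn out
  .TTFT
  TTF..
  TF...
  TT...
  T.TF.
  TT.TF

.TTFT
TTF..
TF...
TT...
T.TF.
TT.TF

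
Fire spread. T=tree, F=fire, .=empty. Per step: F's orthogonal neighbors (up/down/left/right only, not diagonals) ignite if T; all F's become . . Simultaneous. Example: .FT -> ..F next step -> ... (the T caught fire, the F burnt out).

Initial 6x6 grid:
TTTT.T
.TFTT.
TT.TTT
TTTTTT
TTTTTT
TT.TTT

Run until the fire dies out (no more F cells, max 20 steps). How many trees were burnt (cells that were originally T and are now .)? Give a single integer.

Step 1: +3 fires, +1 burnt (F count now 3)
Step 2: +5 fires, +3 burnt (F count now 5)
Step 3: +5 fires, +5 burnt (F count now 5)
Step 4: +6 fires, +5 burnt (F count now 6)
Step 5: +6 fires, +6 burnt (F count now 6)
Step 6: +3 fires, +6 burnt (F count now 3)
Step 7: +1 fires, +3 burnt (F count now 1)
Step 8: +0 fires, +1 burnt (F count now 0)
Fire out after step 8
Initially T: 30, now '.': 35
Total burnt (originally-T cells now '.'): 29

Answer: 29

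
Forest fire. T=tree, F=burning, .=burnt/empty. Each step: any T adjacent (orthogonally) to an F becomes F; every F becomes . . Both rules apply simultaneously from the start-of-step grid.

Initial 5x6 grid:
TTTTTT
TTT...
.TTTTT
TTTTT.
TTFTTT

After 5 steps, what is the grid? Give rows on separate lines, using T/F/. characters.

Step 1: 3 trees catch fire, 1 burn out
  TTTTTT
  TTT...
  .TTTTT
  TTFTT.
  TF.FTT
Step 2: 5 trees catch fire, 3 burn out
  TTTTTT
  TTT...
  .TFTTT
  TF.FT.
  F...FT
Step 3: 6 trees catch fire, 5 burn out
  TTTTTT
  TTF...
  .F.FTT
  F...F.
  .....F
Step 4: 3 trees catch fire, 6 burn out
  TTFTTT
  TF....
  ....FT
  ......
  ......
Step 5: 4 trees catch fire, 3 burn out
  TF.FTT
  F.....
  .....F
  ......
  ......

TF.FTT
F.....
.....F
......
......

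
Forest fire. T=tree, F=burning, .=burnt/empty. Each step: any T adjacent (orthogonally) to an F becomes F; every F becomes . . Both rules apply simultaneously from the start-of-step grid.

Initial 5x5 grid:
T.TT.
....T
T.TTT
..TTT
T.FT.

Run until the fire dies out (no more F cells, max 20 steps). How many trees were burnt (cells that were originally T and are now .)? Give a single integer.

Answer: 8

Derivation:
Step 1: +2 fires, +1 burnt (F count now 2)
Step 2: +2 fires, +2 burnt (F count now 2)
Step 3: +2 fires, +2 burnt (F count now 2)
Step 4: +1 fires, +2 burnt (F count now 1)
Step 5: +1 fires, +1 burnt (F count now 1)
Step 6: +0 fires, +1 burnt (F count now 0)
Fire out after step 6
Initially T: 13, now '.': 20
Total burnt (originally-T cells now '.'): 8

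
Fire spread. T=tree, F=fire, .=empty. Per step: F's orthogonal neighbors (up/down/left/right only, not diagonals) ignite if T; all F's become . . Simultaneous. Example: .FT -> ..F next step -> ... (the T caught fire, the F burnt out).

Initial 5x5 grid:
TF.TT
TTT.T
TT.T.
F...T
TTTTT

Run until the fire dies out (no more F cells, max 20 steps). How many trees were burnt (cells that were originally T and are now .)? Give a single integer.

Answer: 12

Derivation:
Step 1: +4 fires, +2 burnt (F count now 4)
Step 2: +4 fires, +4 burnt (F count now 4)
Step 3: +1 fires, +4 burnt (F count now 1)
Step 4: +1 fires, +1 burnt (F count now 1)
Step 5: +1 fires, +1 burnt (F count now 1)
Step 6: +1 fires, +1 burnt (F count now 1)
Step 7: +0 fires, +1 burnt (F count now 0)
Fire out after step 7
Initially T: 16, now '.': 21
Total burnt (originally-T cells now '.'): 12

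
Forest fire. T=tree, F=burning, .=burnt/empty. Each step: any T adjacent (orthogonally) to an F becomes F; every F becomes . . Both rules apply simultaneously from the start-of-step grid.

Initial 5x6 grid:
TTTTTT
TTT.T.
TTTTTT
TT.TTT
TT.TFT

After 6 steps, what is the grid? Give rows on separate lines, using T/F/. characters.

Step 1: 3 trees catch fire, 1 burn out
  TTTTTT
  TTT.T.
  TTTTTT
  TT.TFT
  TT.F.F
Step 2: 3 trees catch fire, 3 burn out
  TTTTTT
  TTT.T.
  TTTTFT
  TT.F.F
  TT....
Step 3: 3 trees catch fire, 3 burn out
  TTTTTT
  TTT.F.
  TTTF.F
  TT....
  TT....
Step 4: 2 trees catch fire, 3 burn out
  TTTTFT
  TTT...
  TTF...
  TT....
  TT....
Step 5: 4 trees catch fire, 2 burn out
  TTTF.F
  TTF...
  TF....
  TT....
  TT....
Step 6: 4 trees catch fire, 4 burn out
  TTF...
  TF....
  F.....
  TF....
  TT....

TTF...
TF....
F.....
TF....
TT....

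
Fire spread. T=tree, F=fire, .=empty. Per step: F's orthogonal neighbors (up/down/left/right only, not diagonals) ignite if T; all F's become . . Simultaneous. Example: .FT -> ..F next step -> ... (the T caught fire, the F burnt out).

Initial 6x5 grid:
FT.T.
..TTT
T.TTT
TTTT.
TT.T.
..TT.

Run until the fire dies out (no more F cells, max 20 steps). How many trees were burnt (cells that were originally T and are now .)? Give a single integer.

Step 1: +1 fires, +1 burnt (F count now 1)
Step 2: +0 fires, +1 burnt (F count now 0)
Fire out after step 2
Initially T: 18, now '.': 13
Total burnt (originally-T cells now '.'): 1

Answer: 1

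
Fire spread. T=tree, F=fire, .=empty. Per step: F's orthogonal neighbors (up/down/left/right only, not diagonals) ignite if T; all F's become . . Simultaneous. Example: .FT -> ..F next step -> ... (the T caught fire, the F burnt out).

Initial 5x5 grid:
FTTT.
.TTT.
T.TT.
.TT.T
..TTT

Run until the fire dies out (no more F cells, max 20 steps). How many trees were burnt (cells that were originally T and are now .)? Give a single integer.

Answer: 14

Derivation:
Step 1: +1 fires, +1 burnt (F count now 1)
Step 2: +2 fires, +1 burnt (F count now 2)
Step 3: +2 fires, +2 burnt (F count now 2)
Step 4: +2 fires, +2 burnt (F count now 2)
Step 5: +2 fires, +2 burnt (F count now 2)
Step 6: +2 fires, +2 burnt (F count now 2)
Step 7: +1 fires, +2 burnt (F count now 1)
Step 8: +1 fires, +1 burnt (F count now 1)
Step 9: +1 fires, +1 burnt (F count now 1)
Step 10: +0 fires, +1 burnt (F count now 0)
Fire out after step 10
Initially T: 15, now '.': 24
Total burnt (originally-T cells now '.'): 14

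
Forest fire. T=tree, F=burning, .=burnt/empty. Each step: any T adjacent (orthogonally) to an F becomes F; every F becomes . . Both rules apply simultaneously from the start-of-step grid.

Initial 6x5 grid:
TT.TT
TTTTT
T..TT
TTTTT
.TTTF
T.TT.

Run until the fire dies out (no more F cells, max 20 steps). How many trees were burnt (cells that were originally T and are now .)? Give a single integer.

Step 1: +2 fires, +1 burnt (F count now 2)
Step 2: +4 fires, +2 burnt (F count now 4)
Step 3: +5 fires, +4 burnt (F count now 5)
Step 4: +3 fires, +5 burnt (F count now 3)
Step 5: +3 fires, +3 burnt (F count now 3)
Step 6: +2 fires, +3 burnt (F count now 2)
Step 7: +2 fires, +2 burnt (F count now 2)
Step 8: +1 fires, +2 burnt (F count now 1)
Step 9: +0 fires, +1 burnt (F count now 0)
Fire out after step 9
Initially T: 23, now '.': 29
Total burnt (originally-T cells now '.'): 22

Answer: 22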